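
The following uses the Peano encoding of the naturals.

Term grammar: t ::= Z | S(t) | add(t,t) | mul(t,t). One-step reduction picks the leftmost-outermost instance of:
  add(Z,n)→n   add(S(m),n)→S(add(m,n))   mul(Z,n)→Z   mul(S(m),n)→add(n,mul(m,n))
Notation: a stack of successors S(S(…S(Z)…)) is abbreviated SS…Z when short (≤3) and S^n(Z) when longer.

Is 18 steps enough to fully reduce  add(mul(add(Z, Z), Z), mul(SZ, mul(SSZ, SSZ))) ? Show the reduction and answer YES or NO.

  start: add(mul(add(Z, Z), Z), mul(SZ, mul(SSZ, SSZ)))
  [1] add(mul(Z, Z), mul(SZ, mul(SSZ, SSZ)))
  [2] add(Z, mul(SZ, mul(SSZ, SSZ)))
  [3] mul(SZ, mul(SSZ, SSZ))
  [4] add(mul(SSZ, SSZ), mul(Z, mul(SSZ, SSZ)))
  [5] add(add(SSZ, mul(SZ, SSZ)), mul(Z, mul(SSZ, SSZ)))
  [6] add(S(add(SZ, mul(SZ, SSZ))), mul(Z, mul(SSZ, SSZ)))
  [7] S(add(add(SZ, mul(SZ, SSZ)), mul(Z, mul(SSZ, SSZ))))
  [8] S(add(S(add(Z, mul(SZ, SSZ))), mul(Z, mul(SSZ, SSZ))))
  [9] S(S(add(add(Z, mul(SZ, SSZ)), mul(Z, mul(SSZ, SSZ)))))
  [10] S(S(add(mul(SZ, SSZ), mul(Z, mul(SSZ, SSZ)))))
  [11] S(S(add(add(SSZ, mul(Z, SSZ)), mul(Z, mul(SSZ, SSZ)))))
  [12] S(S(add(S(add(SZ, mul(Z, SSZ))), mul(Z, mul(SSZ, SSZ)))))
  [13] S(S(S(add(add(SZ, mul(Z, SSZ)), mul(Z, mul(SSZ, SSZ))))))
  [14] S(S(S(add(S(add(Z, mul(Z, SSZ))), mul(Z, mul(SSZ, SSZ))))))
  [15] S(S(S(S(add(add(Z, mul(Z, SSZ)), mul(Z, mul(SSZ, SSZ)))))))
  [16] S(S(S(S(add(mul(Z, SSZ), mul(Z, mul(SSZ, SSZ)))))))
  [17] S(S(S(S(add(Z, mul(Z, mul(SSZ, SSZ)))))))
  [18] S(S(S(S(mul(Z, mul(SSZ, SSZ))))))

Answer: NO — after 18 steps the term is S(S(S(S(mul(Z, mul(SSZ, SSZ)))))), not yet normal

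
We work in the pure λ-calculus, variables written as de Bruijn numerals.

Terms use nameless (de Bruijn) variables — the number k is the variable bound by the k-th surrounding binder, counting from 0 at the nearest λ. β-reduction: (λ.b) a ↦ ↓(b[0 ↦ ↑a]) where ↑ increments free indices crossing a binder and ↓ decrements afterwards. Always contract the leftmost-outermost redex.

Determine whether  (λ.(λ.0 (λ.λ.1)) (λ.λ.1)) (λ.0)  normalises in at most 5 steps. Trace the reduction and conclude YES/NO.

Answer: YES — reaches normal form λ.λ.λ.1 in 3 ≤ 5 steps

Working:
  start: (λ.(λ.0 (λ.λ.1)) (λ.λ.1)) (λ.0)
  [1] (λ.0 (λ.λ.1)) (λ.λ.1)
  [2] (λ.λ.1) (λ.λ.1)
  [3] λ.λ.λ.1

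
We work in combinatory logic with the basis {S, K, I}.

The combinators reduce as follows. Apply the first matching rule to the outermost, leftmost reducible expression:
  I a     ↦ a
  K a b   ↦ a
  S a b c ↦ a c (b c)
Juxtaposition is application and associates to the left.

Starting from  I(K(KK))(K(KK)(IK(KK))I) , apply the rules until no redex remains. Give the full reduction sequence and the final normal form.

  start: I(K(KK))(K(KK)(IK(KK))I)
  →1  K(KK)(K(KK)(IK(KK))I)
  →2  KK

Answer: normal form = KK  (in 2 steps)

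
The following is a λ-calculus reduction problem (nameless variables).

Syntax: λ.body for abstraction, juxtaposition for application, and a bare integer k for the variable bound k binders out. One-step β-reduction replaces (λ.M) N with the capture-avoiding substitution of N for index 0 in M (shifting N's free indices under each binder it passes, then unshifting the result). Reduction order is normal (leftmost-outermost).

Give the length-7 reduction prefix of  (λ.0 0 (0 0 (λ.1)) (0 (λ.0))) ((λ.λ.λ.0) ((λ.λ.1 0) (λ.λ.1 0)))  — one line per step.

  start: (λ.0 0 (0 0 (λ.1)) (0 (λ.0))) ((λ.λ.λ.0) ((λ.λ.1 0) (λ.λ.1 0)))
  step 1: (λ.λ.λ.0) ((λ.λ.1 0) (λ.λ.1 0)) ((λ.λ.λ.0) ((λ.λ.1 0) (λ.λ.1 0))) ((λ.λ.λ.0) ((λ.λ.1 0) (λ.λ.1 0)) ((λ.λ.λ.0) ((λ.λ.1 0) (λ.λ.1 0))) (λ.(λ.λ.λ.0) ((λ.λ.1 0) (λ.λ.1 0)))) ((λ.λ.λ.0) ((λ.λ.1 0) (λ.λ.1 0)) (λ.0))
  step 2: (λ.λ.0) ((λ.λ.λ.0) ((λ.λ.1 0) (λ.λ.1 0))) ((λ.λ.λ.0) ((λ.λ.1 0) (λ.λ.1 0)) ((λ.λ.λ.0) ((λ.λ.1 0) (λ.λ.1 0))) (λ.(λ.λ.λ.0) ((λ.λ.1 0) (λ.λ.1 0)))) ((λ.λ.λ.0) ((λ.λ.1 0) (λ.λ.1 0)) (λ.0))
  step 3: (λ.0) ((λ.λ.λ.0) ((λ.λ.1 0) (λ.λ.1 0)) ((λ.λ.λ.0) ((λ.λ.1 0) (λ.λ.1 0))) (λ.(λ.λ.λ.0) ((λ.λ.1 0) (λ.λ.1 0)))) ((λ.λ.λ.0) ((λ.λ.1 0) (λ.λ.1 0)) (λ.0))
  step 4: (λ.λ.λ.0) ((λ.λ.1 0) (λ.λ.1 0)) ((λ.λ.λ.0) ((λ.λ.1 0) (λ.λ.1 0))) (λ.(λ.λ.λ.0) ((λ.λ.1 0) (λ.λ.1 0))) ((λ.λ.λ.0) ((λ.λ.1 0) (λ.λ.1 0)) (λ.0))
  step 5: (λ.λ.0) ((λ.λ.λ.0) ((λ.λ.1 0) (λ.λ.1 0))) (λ.(λ.λ.λ.0) ((λ.λ.1 0) (λ.λ.1 0))) ((λ.λ.λ.0) ((λ.λ.1 0) (λ.λ.1 0)) (λ.0))
  step 6: (λ.0) (λ.(λ.λ.λ.0) ((λ.λ.1 0) (λ.λ.1 0))) ((λ.λ.λ.0) ((λ.λ.1 0) (λ.λ.1 0)) (λ.0))
  step 7: (λ.(λ.λ.λ.0) ((λ.λ.1 0) (λ.λ.1 0))) ((λ.λ.λ.0) ((λ.λ.1 0) (λ.λ.1 0)) (λ.0))

Answer: after 7 steps: (λ.(λ.λ.λ.0) ((λ.λ.1 0) (λ.λ.1 0))) ((λ.λ.λ.0) ((λ.λ.1 0) (λ.λ.1 0)) (λ.0))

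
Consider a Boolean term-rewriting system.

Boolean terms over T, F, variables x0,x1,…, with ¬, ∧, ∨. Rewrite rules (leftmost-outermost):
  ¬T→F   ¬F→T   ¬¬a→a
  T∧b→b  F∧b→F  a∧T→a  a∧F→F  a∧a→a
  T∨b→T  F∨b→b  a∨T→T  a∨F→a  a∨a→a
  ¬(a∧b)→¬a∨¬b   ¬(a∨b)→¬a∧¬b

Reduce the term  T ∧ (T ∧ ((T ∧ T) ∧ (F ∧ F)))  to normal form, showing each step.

  start: T ∧ (T ∧ ((T ∧ T) ∧ (F ∧ F)))
  [1] T ∧ ((T ∧ T) ∧ (F ∧ F))
  [2] (T ∧ T) ∧ (F ∧ F)
  [3] T ∧ (F ∧ F)
  [4] F ∧ F
  [5] F

Answer: normal form = F  (in 5 steps)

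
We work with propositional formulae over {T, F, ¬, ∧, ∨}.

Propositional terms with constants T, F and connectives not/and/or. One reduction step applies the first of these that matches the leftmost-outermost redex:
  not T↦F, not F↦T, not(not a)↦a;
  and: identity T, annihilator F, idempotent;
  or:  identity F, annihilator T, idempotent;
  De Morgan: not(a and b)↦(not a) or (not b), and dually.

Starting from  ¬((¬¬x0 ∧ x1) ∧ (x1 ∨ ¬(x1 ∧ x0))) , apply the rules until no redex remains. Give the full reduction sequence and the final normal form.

Answer: normal form = (¬x0 ∨ ¬x1) ∨ (¬x1 ∧ (x1 ∧ x0))  (in 5 steps)

Working:
  start: ¬((¬¬x0 ∧ x1) ∧ (x1 ∨ ¬(x1 ∧ x0)))
  step 1: ¬(¬¬x0 ∧ x1) ∨ ¬(x1 ∨ ¬(x1 ∧ x0))
  step 2: (¬¬¬x0 ∨ ¬x1) ∨ ¬(x1 ∨ ¬(x1 ∧ x0))
  step 3: (¬x0 ∨ ¬x1) ∨ ¬(x1 ∨ ¬(x1 ∧ x0))
  step 4: (¬x0 ∨ ¬x1) ∨ (¬x1 ∧ ¬¬(x1 ∧ x0))
  step 5: (¬x0 ∨ ¬x1) ∨ (¬x1 ∧ (x1 ∧ x0))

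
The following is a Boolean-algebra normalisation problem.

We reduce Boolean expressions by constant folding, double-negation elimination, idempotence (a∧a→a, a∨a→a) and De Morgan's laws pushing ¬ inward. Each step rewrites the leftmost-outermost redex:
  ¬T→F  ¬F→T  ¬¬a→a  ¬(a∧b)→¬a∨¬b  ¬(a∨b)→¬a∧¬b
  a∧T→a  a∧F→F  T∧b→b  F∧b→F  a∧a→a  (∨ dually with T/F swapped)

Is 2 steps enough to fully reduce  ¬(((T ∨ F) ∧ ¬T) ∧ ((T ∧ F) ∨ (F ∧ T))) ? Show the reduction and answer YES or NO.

Answer: NO — after 2 steps the term is (¬(T ∨ F) ∨ ¬¬T) ∨ ¬((T ∧ F) ∨ (F ∧ T)), not yet normal

Derivation:
  start: ¬(((T ∨ F) ∧ ¬T) ∧ ((T ∧ F) ∨ (F ∧ T)))
  step 1: ¬((T ∨ F) ∧ ¬T) ∨ ¬((T ∧ F) ∨ (F ∧ T))
  step 2: (¬(T ∨ F) ∨ ¬¬T) ∨ ¬((T ∧ F) ∨ (F ∧ T))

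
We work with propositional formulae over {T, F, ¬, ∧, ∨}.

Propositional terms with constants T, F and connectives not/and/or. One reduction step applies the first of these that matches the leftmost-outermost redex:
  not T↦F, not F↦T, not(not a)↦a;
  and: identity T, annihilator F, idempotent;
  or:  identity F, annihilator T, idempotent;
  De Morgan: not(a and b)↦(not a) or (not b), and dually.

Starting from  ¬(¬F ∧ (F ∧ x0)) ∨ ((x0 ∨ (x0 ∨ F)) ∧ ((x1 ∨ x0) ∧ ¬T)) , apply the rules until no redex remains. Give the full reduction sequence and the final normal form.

  start: ¬(¬F ∧ (F ∧ x0)) ∨ ((x0 ∨ (x0 ∨ F)) ∧ ((x1 ∨ x0) ∧ ¬T))
  step 1: (¬¬F ∨ ¬(F ∧ x0)) ∨ ((x0 ∨ (x0 ∨ F)) ∧ ((x1 ∨ x0) ∧ ¬T))
  step 2: (F ∨ ¬(F ∧ x0)) ∨ ((x0 ∨ (x0 ∨ F)) ∧ ((x1 ∨ x0) ∧ ¬T))
  step 3: ¬(F ∧ x0) ∨ ((x0 ∨ (x0 ∨ F)) ∧ ((x1 ∨ x0) ∧ ¬T))
  step 4: (¬F ∨ ¬x0) ∨ ((x0 ∨ (x0 ∨ F)) ∧ ((x1 ∨ x0) ∧ ¬T))
  step 5: (T ∨ ¬x0) ∨ ((x0 ∨ (x0 ∨ F)) ∧ ((x1 ∨ x0) ∧ ¬T))
  step 6: T ∨ ((x0 ∨ (x0 ∨ F)) ∧ ((x1 ∨ x0) ∧ ¬T))
  step 7: T

Answer: normal form = T  (in 7 steps)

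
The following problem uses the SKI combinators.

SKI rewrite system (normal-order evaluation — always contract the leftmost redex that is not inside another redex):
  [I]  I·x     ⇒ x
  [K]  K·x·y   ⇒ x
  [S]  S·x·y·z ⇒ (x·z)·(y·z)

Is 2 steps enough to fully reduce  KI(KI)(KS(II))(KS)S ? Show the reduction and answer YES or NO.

Answer: NO — after 2 steps the term is KS(II)(KS)S, not yet normal

Derivation:
  start: KI(KI)(KS(II))(KS)S
  step 1: I(KS(II))(KS)S
  step 2: KS(II)(KS)S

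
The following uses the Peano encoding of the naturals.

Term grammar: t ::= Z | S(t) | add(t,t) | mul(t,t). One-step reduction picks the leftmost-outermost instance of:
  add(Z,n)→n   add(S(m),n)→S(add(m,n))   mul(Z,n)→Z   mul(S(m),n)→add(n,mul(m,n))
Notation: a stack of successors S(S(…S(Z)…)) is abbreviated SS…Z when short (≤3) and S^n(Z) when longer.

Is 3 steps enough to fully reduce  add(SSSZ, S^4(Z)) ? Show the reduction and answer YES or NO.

  start: add(SSSZ, S^4(Z))
  →1  S(add(SSZ, S^4(Z)))
  →2  S(S(add(SZ, S^4(Z))))
  →3  S(S(S(add(Z, S^4(Z)))))

Answer: NO — after 3 steps the term is S(S(S(add(Z, S^4(Z))))), not yet normal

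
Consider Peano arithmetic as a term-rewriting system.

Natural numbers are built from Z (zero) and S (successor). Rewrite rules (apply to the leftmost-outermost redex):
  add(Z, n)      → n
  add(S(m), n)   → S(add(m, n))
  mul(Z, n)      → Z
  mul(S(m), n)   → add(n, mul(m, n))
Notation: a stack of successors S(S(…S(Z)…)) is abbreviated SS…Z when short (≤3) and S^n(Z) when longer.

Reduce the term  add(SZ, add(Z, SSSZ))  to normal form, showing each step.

  start: add(SZ, add(Z, SSSZ))
  →1  S(add(Z, add(Z, SSSZ)))
  →2  S(add(Z, SSSZ))
  →3  S^4(Z)

Answer: normal form = S^4(Z)  (in 3 steps)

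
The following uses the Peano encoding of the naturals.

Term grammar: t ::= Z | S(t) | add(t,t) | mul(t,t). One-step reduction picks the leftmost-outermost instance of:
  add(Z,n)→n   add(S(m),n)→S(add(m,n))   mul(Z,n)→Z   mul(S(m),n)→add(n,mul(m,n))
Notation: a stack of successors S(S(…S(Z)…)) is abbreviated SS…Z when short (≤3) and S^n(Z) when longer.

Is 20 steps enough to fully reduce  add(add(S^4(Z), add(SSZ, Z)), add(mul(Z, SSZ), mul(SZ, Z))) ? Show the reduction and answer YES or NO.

  start: add(add(S^4(Z), add(SSZ, Z)), add(mul(Z, SSZ), mul(SZ, Z)))
  step 1: add(S(add(SSSZ, add(SSZ, Z))), add(mul(Z, SSZ), mul(SZ, Z)))
  step 2: S(add(add(SSSZ, add(SSZ, Z)), add(mul(Z, SSZ), mul(SZ, Z))))
  step 3: S(add(S(add(SSZ, add(SSZ, Z))), add(mul(Z, SSZ), mul(SZ, Z))))
  step 4: S(S(add(add(SSZ, add(SSZ, Z)), add(mul(Z, SSZ), mul(SZ, Z)))))
  step 5: S(S(add(S(add(SZ, add(SSZ, Z))), add(mul(Z, SSZ), mul(SZ, Z)))))
  step 6: S(S(S(add(add(SZ, add(SSZ, Z)), add(mul(Z, SSZ), mul(SZ, Z))))))
  step 7: S(S(S(add(S(add(Z, add(SSZ, Z))), add(mul(Z, SSZ), mul(SZ, Z))))))
  step 8: S(S(S(S(add(add(Z, add(SSZ, Z)), add(mul(Z, SSZ), mul(SZ, Z)))))))
  step 9: S(S(S(S(add(add(SSZ, Z), add(mul(Z, SSZ), mul(SZ, Z)))))))
  step 10: S(S(S(S(add(S(add(SZ, Z)), add(mul(Z, SSZ), mul(SZ, Z)))))))
  step 11: S(S(S(S(S(add(add(SZ, Z), add(mul(Z, SSZ), mul(SZ, Z))))))))
  step 12: S(S(S(S(S(add(S(add(Z, Z)), add(mul(Z, SSZ), mul(SZ, Z))))))))
  step 13: S(S(S(S(S(S(add(add(Z, Z), add(mul(Z, SSZ), mul(SZ, Z)))))))))
  step 14: S(S(S(S(S(S(add(Z, add(mul(Z, SSZ), mul(SZ, Z)))))))))
  step 15: S(S(S(S(S(S(add(mul(Z, SSZ), mul(SZ, Z))))))))
  step 16: S(S(S(S(S(S(add(Z, mul(SZ, Z))))))))
  step 17: S(S(S(S(S(S(mul(SZ, Z)))))))
  step 18: S(S(S(S(S(S(add(Z, mul(Z, Z))))))))
  step 19: S(S(S(S(S(S(mul(Z, Z)))))))
  step 20: S^6(Z)

Answer: YES — reaches normal form S^6(Z) in 20 ≤ 20 steps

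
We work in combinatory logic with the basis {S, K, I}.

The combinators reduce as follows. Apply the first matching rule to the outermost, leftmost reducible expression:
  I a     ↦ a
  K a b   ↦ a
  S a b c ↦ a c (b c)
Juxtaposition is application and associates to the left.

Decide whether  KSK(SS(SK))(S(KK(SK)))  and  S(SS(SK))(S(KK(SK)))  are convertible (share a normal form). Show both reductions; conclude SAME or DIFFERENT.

Term A:
  start: KSK(SS(SK))(S(KK(SK)))
  [1] S(SS(SK))(S(KK(SK)))
  [2] S(SS(SK))(SK)

Term B:
  start: S(SS(SK))(S(KK(SK)))
  [1] S(SS(SK))(SK)

Answer: SAME — A ⇓ S(SS(SK))(SK), B ⇓ S(SS(SK))(SK)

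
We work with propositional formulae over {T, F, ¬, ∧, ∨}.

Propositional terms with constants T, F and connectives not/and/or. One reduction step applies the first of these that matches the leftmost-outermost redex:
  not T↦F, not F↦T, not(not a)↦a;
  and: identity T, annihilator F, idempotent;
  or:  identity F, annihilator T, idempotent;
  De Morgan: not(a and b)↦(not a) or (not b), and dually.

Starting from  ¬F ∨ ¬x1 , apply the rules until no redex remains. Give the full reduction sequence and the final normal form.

  start: ¬F ∨ ¬x1
  →1  T ∨ ¬x1
  →2  T

Answer: normal form = T  (in 2 steps)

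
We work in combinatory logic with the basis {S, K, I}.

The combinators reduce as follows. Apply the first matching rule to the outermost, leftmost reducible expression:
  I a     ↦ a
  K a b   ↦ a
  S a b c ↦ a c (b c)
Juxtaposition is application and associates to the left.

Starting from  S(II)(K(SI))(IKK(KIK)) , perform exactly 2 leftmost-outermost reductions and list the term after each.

  start: S(II)(K(SI))(IKK(KIK))
  [1] II(IKK(KIK))(K(SI)(IKK(KIK)))
  [2] I(IKK(KIK))(K(SI)(IKK(KIK)))

Answer: after 2 steps: I(IKK(KIK))(K(SI)(IKK(KIK)))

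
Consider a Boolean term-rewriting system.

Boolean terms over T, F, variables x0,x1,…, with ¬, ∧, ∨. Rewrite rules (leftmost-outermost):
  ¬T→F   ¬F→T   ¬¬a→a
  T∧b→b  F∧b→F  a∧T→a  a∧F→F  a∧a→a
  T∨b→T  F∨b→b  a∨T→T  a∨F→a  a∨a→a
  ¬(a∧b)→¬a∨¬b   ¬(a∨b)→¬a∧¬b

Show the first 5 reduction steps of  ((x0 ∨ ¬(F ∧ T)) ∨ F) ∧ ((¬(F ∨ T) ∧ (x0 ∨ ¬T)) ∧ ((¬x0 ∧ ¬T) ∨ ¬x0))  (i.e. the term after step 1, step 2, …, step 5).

Answer: after 5 steps: T ∧ ((¬(F ∨ T) ∧ (x0 ∨ ¬T)) ∧ ((¬x0 ∧ ¬T) ∨ ¬x0))

Derivation:
  start: ((x0 ∨ ¬(F ∧ T)) ∨ F) ∧ ((¬(F ∨ T) ∧ (x0 ∨ ¬T)) ∧ ((¬x0 ∧ ¬T) ∨ ¬x0))
  [1] (x0 ∨ ¬(F ∧ T)) ∧ ((¬(F ∨ T) ∧ (x0 ∨ ¬T)) ∧ ((¬x0 ∧ ¬T) ∨ ¬x0))
  [2] (x0 ∨ (¬F ∨ ¬T)) ∧ ((¬(F ∨ T) ∧ (x0 ∨ ¬T)) ∧ ((¬x0 ∧ ¬T) ∨ ¬x0))
  [3] (x0 ∨ (T ∨ ¬T)) ∧ ((¬(F ∨ T) ∧ (x0 ∨ ¬T)) ∧ ((¬x0 ∧ ¬T) ∨ ¬x0))
  [4] (x0 ∨ T) ∧ ((¬(F ∨ T) ∧ (x0 ∨ ¬T)) ∧ ((¬x0 ∧ ¬T) ∨ ¬x0))
  [5] T ∧ ((¬(F ∨ T) ∧ (x0 ∨ ¬T)) ∧ ((¬x0 ∧ ¬T) ∨ ¬x0))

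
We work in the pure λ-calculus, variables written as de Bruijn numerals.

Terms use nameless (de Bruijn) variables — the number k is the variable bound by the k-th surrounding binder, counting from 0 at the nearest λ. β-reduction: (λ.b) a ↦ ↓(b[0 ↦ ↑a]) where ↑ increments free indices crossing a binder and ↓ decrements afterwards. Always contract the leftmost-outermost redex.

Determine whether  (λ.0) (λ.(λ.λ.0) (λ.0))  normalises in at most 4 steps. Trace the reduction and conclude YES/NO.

  start: (λ.0) (λ.(λ.λ.0) (λ.0))
  →1  λ.(λ.λ.0) (λ.0)
  →2  λ.λ.0

Answer: YES — reaches normal form λ.λ.0 in 2 ≤ 4 steps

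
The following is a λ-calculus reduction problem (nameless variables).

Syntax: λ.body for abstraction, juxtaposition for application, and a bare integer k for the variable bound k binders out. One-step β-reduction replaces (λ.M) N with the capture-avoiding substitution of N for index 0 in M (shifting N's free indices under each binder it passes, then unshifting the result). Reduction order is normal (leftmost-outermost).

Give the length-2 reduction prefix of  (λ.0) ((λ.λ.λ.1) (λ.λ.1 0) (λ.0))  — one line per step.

Answer: after 2 steps: (λ.λ.1) (λ.0)

Derivation:
  start: (λ.0) ((λ.λ.λ.1) (λ.λ.1 0) (λ.0))
  →1  (λ.λ.λ.1) (λ.λ.1 0) (λ.0)
  →2  (λ.λ.1) (λ.0)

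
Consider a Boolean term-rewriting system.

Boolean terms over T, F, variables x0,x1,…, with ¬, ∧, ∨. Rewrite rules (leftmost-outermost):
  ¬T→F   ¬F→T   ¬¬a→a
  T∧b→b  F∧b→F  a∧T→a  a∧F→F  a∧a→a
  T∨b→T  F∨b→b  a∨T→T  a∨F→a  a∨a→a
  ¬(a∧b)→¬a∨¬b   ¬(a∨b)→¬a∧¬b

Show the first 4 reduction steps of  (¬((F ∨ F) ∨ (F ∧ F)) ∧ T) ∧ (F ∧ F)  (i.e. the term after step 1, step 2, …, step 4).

Answer: after 4 steps: (¬F ∧ ¬(F ∧ F)) ∧ (F ∧ F)

Working:
  start: (¬((F ∨ F) ∨ (F ∧ F)) ∧ T) ∧ (F ∧ F)
  →1  ¬((F ∨ F) ∨ (F ∧ F)) ∧ (F ∧ F)
  →2  (¬(F ∨ F) ∧ ¬(F ∧ F)) ∧ (F ∧ F)
  →3  ((¬F ∧ ¬F) ∧ ¬(F ∧ F)) ∧ (F ∧ F)
  →4  (¬F ∧ ¬(F ∧ F)) ∧ (F ∧ F)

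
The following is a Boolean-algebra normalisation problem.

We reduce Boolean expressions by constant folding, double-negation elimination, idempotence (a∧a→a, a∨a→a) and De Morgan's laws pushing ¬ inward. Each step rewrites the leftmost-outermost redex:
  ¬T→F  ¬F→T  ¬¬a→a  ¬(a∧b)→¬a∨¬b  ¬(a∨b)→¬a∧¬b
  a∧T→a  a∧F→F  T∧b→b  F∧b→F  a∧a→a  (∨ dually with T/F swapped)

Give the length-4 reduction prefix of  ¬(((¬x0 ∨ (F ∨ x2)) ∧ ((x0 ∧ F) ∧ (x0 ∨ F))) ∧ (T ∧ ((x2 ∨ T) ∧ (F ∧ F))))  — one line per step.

Answer: after 4 steps: ((x0 ∧ ¬(F ∨ x2)) ∨ ¬((x0 ∧ F) ∧ (x0 ∨ F))) ∨ ¬(T ∧ ((x2 ∨ T) ∧ (F ∧ F)))

Derivation:
  start: ¬(((¬x0 ∨ (F ∨ x2)) ∧ ((x0 ∧ F) ∧ (x0 ∨ F))) ∧ (T ∧ ((x2 ∨ T) ∧ (F ∧ F))))
  [1] ¬((¬x0 ∨ (F ∨ x2)) ∧ ((x0 ∧ F) ∧ (x0 ∨ F))) ∨ ¬(T ∧ ((x2 ∨ T) ∧ (F ∧ F)))
  [2] (¬(¬x0 ∨ (F ∨ x2)) ∨ ¬((x0 ∧ F) ∧ (x0 ∨ F))) ∨ ¬(T ∧ ((x2 ∨ T) ∧ (F ∧ F)))
  [3] ((¬¬x0 ∧ ¬(F ∨ x2)) ∨ ¬((x0 ∧ F) ∧ (x0 ∨ F))) ∨ ¬(T ∧ ((x2 ∨ T) ∧ (F ∧ F)))
  [4] ((x0 ∧ ¬(F ∨ x2)) ∨ ¬((x0 ∧ F) ∧ (x0 ∨ F))) ∨ ¬(T ∧ ((x2 ∨ T) ∧ (F ∧ F)))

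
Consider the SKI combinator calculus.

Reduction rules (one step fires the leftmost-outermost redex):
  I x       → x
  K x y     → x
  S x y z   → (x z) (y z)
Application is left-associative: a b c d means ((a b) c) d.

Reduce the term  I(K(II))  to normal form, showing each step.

  start: I(K(II))
  step 1: K(II)
  step 2: KI

Answer: normal form = KI  (in 2 steps)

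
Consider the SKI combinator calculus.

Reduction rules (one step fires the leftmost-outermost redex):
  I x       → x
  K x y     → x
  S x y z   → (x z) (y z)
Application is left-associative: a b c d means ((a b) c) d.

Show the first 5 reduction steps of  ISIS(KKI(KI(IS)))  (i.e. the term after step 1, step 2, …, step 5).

  start: ISIS(KKI(KI(IS)))
  step 1: SIS(KKI(KI(IS)))
  step 2: I(KKI(KI(IS)))(S(KKI(KI(IS))))
  step 3: KKI(KI(IS))(S(KKI(KI(IS))))
  step 4: K(KI(IS))(S(KKI(KI(IS))))
  step 5: KI(IS)

Answer: after 5 steps: KI(IS)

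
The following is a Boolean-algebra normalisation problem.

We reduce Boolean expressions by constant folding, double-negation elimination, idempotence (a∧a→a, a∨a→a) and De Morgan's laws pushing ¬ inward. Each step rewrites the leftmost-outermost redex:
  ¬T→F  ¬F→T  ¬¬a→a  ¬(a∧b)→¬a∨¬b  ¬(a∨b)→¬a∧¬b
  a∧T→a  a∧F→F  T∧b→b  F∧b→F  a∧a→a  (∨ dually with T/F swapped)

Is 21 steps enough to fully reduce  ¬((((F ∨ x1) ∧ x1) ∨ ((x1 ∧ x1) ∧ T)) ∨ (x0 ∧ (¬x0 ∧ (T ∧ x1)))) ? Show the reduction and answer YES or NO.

  start: ¬((((F ∨ x1) ∧ x1) ∨ ((x1 ∧ x1) ∧ T)) ∨ (x0 ∧ (¬x0 ∧ (T ∧ x1))))
  [1] ¬(((F ∨ x1) ∧ x1) ∨ ((x1 ∧ x1) ∧ T)) ∧ ¬(x0 ∧ (¬x0 ∧ (T ∧ x1)))
  [2] (¬((F ∨ x1) ∧ x1) ∧ ¬((x1 ∧ x1) ∧ T)) ∧ ¬(x0 ∧ (¬x0 ∧ (T ∧ x1)))
  [3] ((¬(F ∨ x1) ∨ ¬x1) ∧ ¬((x1 ∧ x1) ∧ T)) ∧ ¬(x0 ∧ (¬x0 ∧ (T ∧ x1)))
  [4] (((¬F ∧ ¬x1) ∨ ¬x1) ∧ ¬((x1 ∧ x1) ∧ T)) ∧ ¬(x0 ∧ (¬x0 ∧ (T ∧ x1)))
  [5] (((T ∧ ¬x1) ∨ ¬x1) ∧ ¬((x1 ∧ x1) ∧ T)) ∧ ¬(x0 ∧ (¬x0 ∧ (T ∧ x1)))
  [6] ((¬x1 ∨ ¬x1) ∧ ¬((x1 ∧ x1) ∧ T)) ∧ ¬(x0 ∧ (¬x0 ∧ (T ∧ x1)))
  [7] (¬x1 ∧ ¬((x1 ∧ x1) ∧ T)) ∧ ¬(x0 ∧ (¬x0 ∧ (T ∧ x1)))
  [8] (¬x1 ∧ (¬(x1 ∧ x1) ∨ ¬T)) ∧ ¬(x0 ∧ (¬x0 ∧ (T ∧ x1)))
  [9] (¬x1 ∧ ((¬x1 ∨ ¬x1) ∨ ¬T)) ∧ ¬(x0 ∧ (¬x0 ∧ (T ∧ x1)))
  [10] (¬x1 ∧ (¬x1 ∨ ¬T)) ∧ ¬(x0 ∧ (¬x0 ∧ (T ∧ x1)))
  [11] (¬x1 ∧ (¬x1 ∨ F)) ∧ ¬(x0 ∧ (¬x0 ∧ (T ∧ x1)))
  [12] (¬x1 ∧ ¬x1) ∧ ¬(x0 ∧ (¬x0 ∧ (T ∧ x1)))
  [13] ¬x1 ∧ ¬(x0 ∧ (¬x0 ∧ (T ∧ x1)))
  [14] ¬x1 ∧ (¬x0 ∨ ¬(¬x0 ∧ (T ∧ x1)))
  [15] ¬x1 ∧ (¬x0 ∨ (¬¬x0 ∨ ¬(T ∧ x1)))
  [16] ¬x1 ∧ (¬x0 ∨ (x0 ∨ ¬(T ∧ x1)))
  [17] ¬x1 ∧ (¬x0 ∨ (x0 ∨ (¬T ∨ ¬x1)))
  [18] ¬x1 ∧ (¬x0 ∨ (x0 ∨ (F ∨ ¬x1)))
  [19] ¬x1 ∧ (¬x0 ∨ (x0 ∨ ¬x1))

Answer: YES — reaches normal form ¬x1 ∧ (¬x0 ∨ (x0 ∨ ¬x1)) in 19 ≤ 21 steps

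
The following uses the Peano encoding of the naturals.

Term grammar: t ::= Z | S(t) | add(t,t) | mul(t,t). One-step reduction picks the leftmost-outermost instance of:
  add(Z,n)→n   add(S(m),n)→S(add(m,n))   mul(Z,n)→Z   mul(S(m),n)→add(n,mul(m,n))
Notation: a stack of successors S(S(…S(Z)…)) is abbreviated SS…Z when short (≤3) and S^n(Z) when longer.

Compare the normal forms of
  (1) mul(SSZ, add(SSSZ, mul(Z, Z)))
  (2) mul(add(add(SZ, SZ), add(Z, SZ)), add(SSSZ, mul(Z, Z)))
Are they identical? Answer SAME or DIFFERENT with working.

Term A:
  start: mul(SSZ, add(SSSZ, mul(Z, Z)))
  step 1: add(add(SSSZ, mul(Z, Z)), mul(SZ, add(SSSZ, mul(Z, Z))))
  step 2: add(S(add(SSZ, mul(Z, Z))), mul(SZ, add(SSSZ, mul(Z, Z))))
  step 3: S(add(add(SSZ, mul(Z, Z)), mul(SZ, add(SSSZ, mul(Z, Z)))))
  step 4: S(add(S(add(SZ, mul(Z, Z))), mul(SZ, add(SSSZ, mul(Z, Z)))))
  step 5: S(S(add(add(SZ, mul(Z, Z)), mul(SZ, add(SSSZ, mul(Z, Z))))))
  step 6: S(S(add(S(add(Z, mul(Z, Z))), mul(SZ, add(SSSZ, mul(Z, Z))))))
  step 7: S(S(S(add(add(Z, mul(Z, Z)), mul(SZ, add(SSSZ, mul(Z, Z)))))))
  step 8: S(S(S(add(mul(Z, Z), mul(SZ, add(SSSZ, mul(Z, Z)))))))
  step 9: S(S(S(add(Z, mul(SZ, add(SSSZ, mul(Z, Z)))))))
  step 10: S(S(S(mul(SZ, add(SSSZ, mul(Z, Z))))))
  step 11: S(S(S(add(add(SSSZ, mul(Z, Z)), mul(Z, add(SSSZ, mul(Z, Z)))))))
  step 12: S(S(S(add(S(add(SSZ, mul(Z, Z))), mul(Z, add(SSSZ, mul(Z, Z)))))))
  step 13: S(S(S(S(add(add(SSZ, mul(Z, Z)), mul(Z, add(SSSZ, mul(Z, Z))))))))
  step 14: S(S(S(S(add(S(add(SZ, mul(Z, Z))), mul(Z, add(SSSZ, mul(Z, Z))))))))
  step 15: S(S(S(S(S(add(add(SZ, mul(Z, Z)), mul(Z, add(SSSZ, mul(Z, Z)))))))))
  step 16: S(S(S(S(S(add(S(add(Z, mul(Z, Z))), mul(Z, add(SSSZ, mul(Z, Z)))))))))
  step 17: S(S(S(S(S(S(add(add(Z, mul(Z, Z)), mul(Z, add(SSSZ, mul(Z, Z))))))))))
  step 18: S(S(S(S(S(S(add(mul(Z, Z), mul(Z, add(SSSZ, mul(Z, Z))))))))))
  step 19: S(S(S(S(S(S(add(Z, mul(Z, add(SSSZ, mul(Z, Z))))))))))
  step 20: S(S(S(S(S(S(mul(Z, add(SSSZ, mul(Z, Z)))))))))
  step 21: S^6(Z)

Term B:
  start: mul(add(add(SZ, SZ), add(Z, SZ)), add(SSSZ, mul(Z, Z)))
  step 1: mul(add(S(add(Z, SZ)), add(Z, SZ)), add(SSSZ, mul(Z, Z)))
  step 2: mul(S(add(add(Z, SZ), add(Z, SZ))), add(SSSZ, mul(Z, Z)))
  step 3: add(add(SSSZ, mul(Z, Z)), mul(add(add(Z, SZ), add(Z, SZ)), add(SSSZ, mul(Z, Z))))
  step 4: add(S(add(SSZ, mul(Z, Z))), mul(add(add(Z, SZ), add(Z, SZ)), add(SSSZ, mul(Z, Z))))
  step 5: S(add(add(SSZ, mul(Z, Z)), mul(add(add(Z, SZ), add(Z, SZ)), add(SSSZ, mul(Z, Z)))))
  step 6: S(add(S(add(SZ, mul(Z, Z))), mul(add(add(Z, SZ), add(Z, SZ)), add(SSSZ, mul(Z, Z)))))
  step 7: S(S(add(add(SZ, mul(Z, Z)), mul(add(add(Z, SZ), add(Z, SZ)), add(SSSZ, mul(Z, Z))))))
  step 8: S(S(add(S(add(Z, mul(Z, Z))), mul(add(add(Z, SZ), add(Z, SZ)), add(SSSZ, mul(Z, Z))))))
  step 9: S(S(S(add(add(Z, mul(Z, Z)), mul(add(add(Z, SZ), add(Z, SZ)), add(SSSZ, mul(Z, Z)))))))
  step 10: S(S(S(add(mul(Z, Z), mul(add(add(Z, SZ), add(Z, SZ)), add(SSSZ, mul(Z, Z)))))))
  step 11: S(S(S(add(Z, mul(add(add(Z, SZ), add(Z, SZ)), add(SSSZ, mul(Z, Z)))))))
  step 12: S(S(S(mul(add(add(Z, SZ), add(Z, SZ)), add(SSSZ, mul(Z, Z))))))
  step 13: S(S(S(mul(add(SZ, add(Z, SZ)), add(SSSZ, mul(Z, Z))))))
  step 14: S(S(S(mul(S(add(Z, add(Z, SZ))), add(SSSZ, mul(Z, Z))))))
  step 15: S(S(S(add(add(SSSZ, mul(Z, Z)), mul(add(Z, add(Z, SZ)), add(SSSZ, mul(Z, Z)))))))
  step 16: S(S(S(add(S(add(SSZ, mul(Z, Z))), mul(add(Z, add(Z, SZ)), add(SSSZ, mul(Z, Z)))))))
  step 17: S(S(S(S(add(add(SSZ, mul(Z, Z)), mul(add(Z, add(Z, SZ)), add(SSSZ, mul(Z, Z))))))))
  step 18: S(S(S(S(add(S(add(SZ, mul(Z, Z))), mul(add(Z, add(Z, SZ)), add(SSSZ, mul(Z, Z))))))))
  step 19: S(S(S(S(S(add(add(SZ, mul(Z, Z)), mul(add(Z, add(Z, SZ)), add(SSSZ, mul(Z, Z)))))))))
  step 20: S(S(S(S(S(add(S(add(Z, mul(Z, Z))), mul(add(Z, add(Z, SZ)), add(SSSZ, mul(Z, Z)))))))))
  step 21: S(S(S(S(S(S(add(add(Z, mul(Z, Z)), mul(add(Z, add(Z, SZ)), add(SSSZ, mul(Z, Z))))))))))
  step 22: S(S(S(S(S(S(add(mul(Z, Z), mul(add(Z, add(Z, SZ)), add(SSSZ, mul(Z, Z))))))))))
  step 23: S(S(S(S(S(S(add(Z, mul(add(Z, add(Z, SZ)), add(SSSZ, mul(Z, Z))))))))))
  step 24: S(S(S(S(S(S(mul(add(Z, add(Z, SZ)), add(SSSZ, mul(Z, Z)))))))))
  step 25: S(S(S(S(S(S(mul(add(Z, SZ), add(SSSZ, mul(Z, Z)))))))))
  step 26: S(S(S(S(S(S(mul(SZ, add(SSSZ, mul(Z, Z)))))))))
  step 27: S(S(S(S(S(S(add(add(SSSZ, mul(Z, Z)), mul(Z, add(SSSZ, mul(Z, Z))))))))))
  step 28: S(S(S(S(S(S(add(S(add(SSZ, mul(Z, Z))), mul(Z, add(SSSZ, mul(Z, Z))))))))))
  step 29: S(S(S(S(S(S(S(add(add(SSZ, mul(Z, Z)), mul(Z, add(SSSZ, mul(Z, Z)))))))))))
  step 30: S(S(S(S(S(S(S(add(S(add(SZ, mul(Z, Z))), mul(Z, add(SSSZ, mul(Z, Z)))))))))))
  step 31: S(S(S(S(S(S(S(S(add(add(SZ, mul(Z, Z)), mul(Z, add(SSSZ, mul(Z, Z))))))))))))
  step 32: S(S(S(S(S(S(S(S(add(S(add(Z, mul(Z, Z))), mul(Z, add(SSSZ, mul(Z, Z))))))))))))
  step 33: S(S(S(S(S(S(S(S(S(add(add(Z, mul(Z, Z)), mul(Z, add(SSSZ, mul(Z, Z)))))))))))))
  step 34: S(S(S(S(S(S(S(S(S(add(mul(Z, Z), mul(Z, add(SSSZ, mul(Z, Z)))))))))))))
  step 35: S(S(S(S(S(S(S(S(S(add(Z, mul(Z, add(SSSZ, mul(Z, Z)))))))))))))
  step 36: S(S(S(S(S(S(S(S(S(mul(Z, add(SSSZ, mul(Z, Z))))))))))))
  step 37: S^9(Z)

Answer: DIFFERENT — A ⇓ S^6(Z), B ⇓ S^9(Z)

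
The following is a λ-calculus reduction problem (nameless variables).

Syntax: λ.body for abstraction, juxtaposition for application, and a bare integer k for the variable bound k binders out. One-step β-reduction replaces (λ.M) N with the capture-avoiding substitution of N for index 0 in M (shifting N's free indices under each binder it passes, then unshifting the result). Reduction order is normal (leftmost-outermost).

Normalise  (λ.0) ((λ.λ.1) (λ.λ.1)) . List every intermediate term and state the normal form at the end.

  start: (λ.0) ((λ.λ.1) (λ.λ.1))
  →1  (λ.λ.1) (λ.λ.1)
  →2  λ.λ.λ.1

Answer: normal form = λ.λ.λ.1  (in 2 steps)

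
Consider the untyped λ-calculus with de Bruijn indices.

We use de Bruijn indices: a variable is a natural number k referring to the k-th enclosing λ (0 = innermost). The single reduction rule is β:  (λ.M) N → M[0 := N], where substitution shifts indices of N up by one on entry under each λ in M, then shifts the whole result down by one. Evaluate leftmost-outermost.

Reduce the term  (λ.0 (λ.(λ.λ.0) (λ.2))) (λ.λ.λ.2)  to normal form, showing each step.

Answer: normal form = λ.λ.λ.λ.0  (in 3 steps)

Working:
  start: (λ.0 (λ.(λ.λ.0) (λ.2))) (λ.λ.λ.2)
  →1  (λ.λ.λ.2) (λ.(λ.λ.0) (λ.λ.λ.λ.2))
  →2  λ.λ.λ.(λ.λ.0) (λ.λ.λ.λ.2)
  →3  λ.λ.λ.λ.0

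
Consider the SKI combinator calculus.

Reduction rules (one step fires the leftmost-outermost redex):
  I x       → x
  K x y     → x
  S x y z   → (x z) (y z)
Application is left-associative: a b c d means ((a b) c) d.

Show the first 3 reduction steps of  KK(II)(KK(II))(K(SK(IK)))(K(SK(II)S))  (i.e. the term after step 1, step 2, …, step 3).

Answer: after 3 steps: K(K(SK(II)S))

Reduction:
  start: KK(II)(KK(II))(K(SK(IK)))(K(SK(II)S))
  [1] K(KK(II))(K(SK(IK)))(K(SK(II)S))
  [2] KK(II)(K(SK(II)S))
  [3] K(K(SK(II)S))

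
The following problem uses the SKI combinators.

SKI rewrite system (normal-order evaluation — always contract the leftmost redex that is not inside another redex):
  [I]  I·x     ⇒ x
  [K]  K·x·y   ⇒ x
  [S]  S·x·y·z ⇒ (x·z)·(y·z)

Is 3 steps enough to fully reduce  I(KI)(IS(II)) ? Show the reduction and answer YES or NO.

  start: I(KI)(IS(II))
  step 1: KI(IS(II))
  step 2: I

Answer: YES — reaches normal form I in 2 ≤ 3 steps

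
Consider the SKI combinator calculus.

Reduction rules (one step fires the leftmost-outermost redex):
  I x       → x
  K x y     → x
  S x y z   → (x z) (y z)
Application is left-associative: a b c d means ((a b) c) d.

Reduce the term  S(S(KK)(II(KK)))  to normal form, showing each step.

  start: S(S(KK)(II(KK)))
  [1] S(S(KK)(I(KK)))
  [2] S(S(KK)(KK))

Answer: normal form = S(S(KK)(KK))  (in 2 steps)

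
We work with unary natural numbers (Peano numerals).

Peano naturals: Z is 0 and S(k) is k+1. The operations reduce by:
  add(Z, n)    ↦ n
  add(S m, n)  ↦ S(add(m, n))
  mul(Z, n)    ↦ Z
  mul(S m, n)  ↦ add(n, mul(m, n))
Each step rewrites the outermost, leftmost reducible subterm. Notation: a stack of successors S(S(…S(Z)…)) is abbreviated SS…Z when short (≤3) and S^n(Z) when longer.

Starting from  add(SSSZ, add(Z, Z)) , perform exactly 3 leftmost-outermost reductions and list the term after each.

  start: add(SSSZ, add(Z, Z))
  step 1: S(add(SSZ, add(Z, Z)))
  step 2: S(S(add(SZ, add(Z, Z))))
  step 3: S(S(S(add(Z, add(Z, Z)))))

Answer: after 3 steps: S(S(S(add(Z, add(Z, Z)))))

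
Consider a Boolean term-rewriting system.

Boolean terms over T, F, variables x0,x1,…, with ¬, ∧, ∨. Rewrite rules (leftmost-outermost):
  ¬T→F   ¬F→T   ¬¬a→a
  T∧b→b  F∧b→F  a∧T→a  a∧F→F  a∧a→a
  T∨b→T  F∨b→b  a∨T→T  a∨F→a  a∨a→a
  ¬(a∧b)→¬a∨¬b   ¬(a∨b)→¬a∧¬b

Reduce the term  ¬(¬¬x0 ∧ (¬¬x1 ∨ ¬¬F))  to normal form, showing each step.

Answer: normal form = ¬x0 ∨ ¬x1  (in 7 steps)

Reduction:
  start: ¬(¬¬x0 ∧ (¬¬x1 ∨ ¬¬F))
  →1  ¬¬¬x0 ∨ ¬(¬¬x1 ∨ ¬¬F)
  →2  ¬x0 ∨ ¬(¬¬x1 ∨ ¬¬F)
  →3  ¬x0 ∨ (¬¬¬x1 ∧ ¬¬¬F)
  →4  ¬x0 ∨ (¬x1 ∧ ¬¬¬F)
  →5  ¬x0 ∨ (¬x1 ∧ ¬F)
  →6  ¬x0 ∨ (¬x1 ∧ T)
  →7  ¬x0 ∨ ¬x1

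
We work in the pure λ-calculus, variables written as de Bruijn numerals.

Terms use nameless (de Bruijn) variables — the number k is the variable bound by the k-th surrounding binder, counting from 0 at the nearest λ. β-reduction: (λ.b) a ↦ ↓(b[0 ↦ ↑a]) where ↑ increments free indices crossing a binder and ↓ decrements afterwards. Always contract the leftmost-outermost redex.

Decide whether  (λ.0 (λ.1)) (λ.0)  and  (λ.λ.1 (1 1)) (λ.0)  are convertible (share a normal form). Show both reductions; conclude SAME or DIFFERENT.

Term A:
  start: (λ.0 (λ.1)) (λ.0)
  [1] (λ.0) (λ.λ.0)
  [2] λ.λ.0

Term B:
  start: (λ.λ.1 (1 1)) (λ.0)
  [1] λ.(λ.0) ((λ.0) (λ.0))
  [2] λ.(λ.0) (λ.0)
  [3] λ.λ.0

Answer: SAME — A ⇓ λ.λ.0, B ⇓ λ.λ.0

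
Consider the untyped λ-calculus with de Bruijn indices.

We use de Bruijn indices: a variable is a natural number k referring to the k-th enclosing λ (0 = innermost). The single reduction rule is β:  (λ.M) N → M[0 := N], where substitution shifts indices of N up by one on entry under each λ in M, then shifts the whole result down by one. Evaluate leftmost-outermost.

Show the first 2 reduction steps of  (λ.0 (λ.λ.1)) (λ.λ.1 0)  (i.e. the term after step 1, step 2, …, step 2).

  start: (λ.0 (λ.λ.1)) (λ.λ.1 0)
  →1  (λ.λ.1 0) (λ.λ.1)
  →2  λ.(λ.λ.1) 0

Answer: after 2 steps: λ.(λ.λ.1) 0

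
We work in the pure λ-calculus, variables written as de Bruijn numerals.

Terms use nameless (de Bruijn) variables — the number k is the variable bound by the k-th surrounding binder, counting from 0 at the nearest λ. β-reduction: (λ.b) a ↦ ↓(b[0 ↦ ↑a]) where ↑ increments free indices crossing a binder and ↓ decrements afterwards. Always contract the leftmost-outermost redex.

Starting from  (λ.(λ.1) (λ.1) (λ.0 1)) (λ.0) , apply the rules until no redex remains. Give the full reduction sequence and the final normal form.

Answer: normal form = λ.0 (λ.0)  (in 3 steps)

Reduction:
  start: (λ.(λ.1) (λ.1) (λ.0 1)) (λ.0)
  →1  (λ.λ.0) (λ.λ.0) (λ.0 (λ.0))
  →2  (λ.0) (λ.0 (λ.0))
  →3  λ.0 (λ.0)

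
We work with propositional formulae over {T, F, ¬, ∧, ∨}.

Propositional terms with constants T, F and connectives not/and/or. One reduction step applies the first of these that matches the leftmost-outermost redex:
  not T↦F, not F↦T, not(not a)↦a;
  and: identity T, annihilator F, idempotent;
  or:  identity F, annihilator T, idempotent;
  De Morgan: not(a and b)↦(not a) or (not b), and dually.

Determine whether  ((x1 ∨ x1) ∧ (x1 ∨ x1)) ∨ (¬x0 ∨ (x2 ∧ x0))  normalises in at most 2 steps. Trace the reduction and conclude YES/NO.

  start: ((x1 ∨ x1) ∧ (x1 ∨ x1)) ∨ (¬x0 ∨ (x2 ∧ x0))
  →1  (x1 ∨ x1) ∨ (¬x0 ∨ (x2 ∧ x0))
  →2  x1 ∨ (¬x0 ∨ (x2 ∧ x0))

Answer: YES — reaches normal form x1 ∨ (¬x0 ∨ (x2 ∧ x0)) in 2 ≤ 2 steps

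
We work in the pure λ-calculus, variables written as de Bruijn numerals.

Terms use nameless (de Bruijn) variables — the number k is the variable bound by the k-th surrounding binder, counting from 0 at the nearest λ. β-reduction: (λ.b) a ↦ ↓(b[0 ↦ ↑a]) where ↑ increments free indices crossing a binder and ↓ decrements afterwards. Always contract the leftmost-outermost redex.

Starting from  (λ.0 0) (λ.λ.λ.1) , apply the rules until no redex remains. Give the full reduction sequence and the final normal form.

Answer: normal form = λ.λ.1  (in 2 steps)

Derivation:
  start: (λ.0 0) (λ.λ.λ.1)
  step 1: (λ.λ.λ.1) (λ.λ.λ.1)
  step 2: λ.λ.1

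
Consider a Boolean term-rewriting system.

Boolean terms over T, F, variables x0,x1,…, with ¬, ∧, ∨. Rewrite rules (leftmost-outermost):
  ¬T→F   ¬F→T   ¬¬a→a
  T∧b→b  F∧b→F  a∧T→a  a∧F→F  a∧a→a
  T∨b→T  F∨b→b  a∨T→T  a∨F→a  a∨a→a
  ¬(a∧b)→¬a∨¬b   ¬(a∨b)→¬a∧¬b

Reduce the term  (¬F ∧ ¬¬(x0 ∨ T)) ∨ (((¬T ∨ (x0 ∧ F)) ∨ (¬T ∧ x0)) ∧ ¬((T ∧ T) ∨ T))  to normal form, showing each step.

  start: (¬F ∧ ¬¬(x0 ∨ T)) ∨ (((¬T ∨ (x0 ∧ F)) ∨ (¬T ∧ x0)) ∧ ¬((T ∧ T) ∨ T))
  →1  (T ∧ ¬¬(x0 ∨ T)) ∨ (((¬T ∨ (x0 ∧ F)) ∨ (¬T ∧ x0)) ∧ ¬((T ∧ T) ∨ T))
  →2  ¬¬(x0 ∨ T) ∨ (((¬T ∨ (x0 ∧ F)) ∨ (¬T ∧ x0)) ∧ ¬((T ∧ T) ∨ T))
  →3  (x0 ∨ T) ∨ (((¬T ∨ (x0 ∧ F)) ∨ (¬T ∧ x0)) ∧ ¬((T ∧ T) ∨ T))
  →4  T ∨ (((¬T ∨ (x0 ∧ F)) ∨ (¬T ∧ x0)) ∧ ¬((T ∧ T) ∨ T))
  →5  T

Answer: normal form = T  (in 5 steps)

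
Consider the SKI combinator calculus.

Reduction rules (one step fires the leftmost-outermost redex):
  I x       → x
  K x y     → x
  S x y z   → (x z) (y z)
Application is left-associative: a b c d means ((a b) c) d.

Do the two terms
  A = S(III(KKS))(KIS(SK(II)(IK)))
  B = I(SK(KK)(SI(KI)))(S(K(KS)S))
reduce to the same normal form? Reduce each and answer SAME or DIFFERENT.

Term A:
  start: S(III(KKS))(KIS(SK(II)(IK)))
  step 1: S(II(KKS))(KIS(SK(II)(IK)))
  step 2: S(I(KKS))(KIS(SK(II)(IK)))
  step 3: S(KKS)(KIS(SK(II)(IK)))
  step 4: SK(KIS(SK(II)(IK)))
  step 5: SK(I(SK(II)(IK)))
  step 6: SK(SK(II)(IK))
  step 7: SK(K(IK)(II(IK)))
  step 8: SK(IK)
  step 9: SKK

Term B:
  start: I(SK(KK)(SI(KI)))(S(K(KS)S))
  step 1: SK(KK)(SI(KI))(S(K(KS)S))
  step 2: K(SI(KI))(KK(SI(KI)))(S(K(KS)S))
  step 3: SI(KI)(S(K(KS)S))
  step 4: I(S(K(KS)S))(KI(S(K(KS)S)))
  step 5: S(K(KS)S)(KI(S(K(KS)S)))
  step 6: S(KS)(KI(S(K(KS)S)))
  step 7: S(KS)I

Answer: DIFFERENT — A ⇓ SKK, B ⇓ S(KS)I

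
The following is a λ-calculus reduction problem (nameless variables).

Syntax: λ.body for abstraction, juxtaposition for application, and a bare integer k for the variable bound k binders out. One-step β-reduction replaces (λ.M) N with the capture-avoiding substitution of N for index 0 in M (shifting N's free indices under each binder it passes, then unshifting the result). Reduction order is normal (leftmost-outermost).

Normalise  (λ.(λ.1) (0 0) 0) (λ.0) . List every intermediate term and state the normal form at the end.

  start: (λ.(λ.1) (0 0) 0) (λ.0)
  [1] (λ.λ.0) ((λ.0) (λ.0)) (λ.0)
  [2] (λ.0) (λ.0)
  [3] λ.0

Answer: normal form = λ.0  (in 3 steps)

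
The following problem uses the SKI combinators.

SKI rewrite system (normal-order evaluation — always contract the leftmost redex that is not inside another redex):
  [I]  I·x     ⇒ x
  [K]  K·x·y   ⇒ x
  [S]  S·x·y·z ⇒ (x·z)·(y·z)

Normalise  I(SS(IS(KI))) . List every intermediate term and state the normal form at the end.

Answer: normal form = SS(S(KI))  (in 2 steps)

Reduction:
  start: I(SS(IS(KI)))
  step 1: SS(IS(KI))
  step 2: SS(S(KI))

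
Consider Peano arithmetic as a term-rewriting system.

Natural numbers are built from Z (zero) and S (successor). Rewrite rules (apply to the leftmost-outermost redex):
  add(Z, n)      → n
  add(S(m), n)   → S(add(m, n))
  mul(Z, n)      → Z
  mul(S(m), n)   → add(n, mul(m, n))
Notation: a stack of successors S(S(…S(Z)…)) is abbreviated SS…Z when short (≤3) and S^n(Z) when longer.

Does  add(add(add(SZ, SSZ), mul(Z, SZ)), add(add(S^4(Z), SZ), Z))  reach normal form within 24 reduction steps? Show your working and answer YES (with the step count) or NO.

Answer: YES — reaches normal form S^8(Z) in 22 ≤ 24 steps

Working:
  start: add(add(add(SZ, SSZ), mul(Z, SZ)), add(add(S^4(Z), SZ), Z))
  →1  add(add(S(add(Z, SSZ)), mul(Z, SZ)), add(add(S^4(Z), SZ), Z))
  →2  add(S(add(add(Z, SSZ), mul(Z, SZ))), add(add(S^4(Z), SZ), Z))
  →3  S(add(add(add(Z, SSZ), mul(Z, SZ)), add(add(S^4(Z), SZ), Z)))
  →4  S(add(add(SSZ, mul(Z, SZ)), add(add(S^4(Z), SZ), Z)))
  →5  S(add(S(add(SZ, mul(Z, SZ))), add(add(S^4(Z), SZ), Z)))
  →6  S(S(add(add(SZ, mul(Z, SZ)), add(add(S^4(Z), SZ), Z))))
  →7  S(S(add(S(add(Z, mul(Z, SZ))), add(add(S^4(Z), SZ), Z))))
  →8  S(S(S(add(add(Z, mul(Z, SZ)), add(add(S^4(Z), SZ), Z)))))
  →9  S(S(S(add(mul(Z, SZ), add(add(S^4(Z), SZ), Z)))))
  →10  S(S(S(add(Z, add(add(S^4(Z), SZ), Z)))))
  →11  S(S(S(add(add(S^4(Z), SZ), Z))))
  →12  S(S(S(add(S(add(SSSZ, SZ)), Z))))
  →13  S(S(S(S(add(add(SSSZ, SZ), Z)))))
  →14  S(S(S(S(add(S(add(SSZ, SZ)), Z)))))
  →15  S(S(S(S(S(add(add(SSZ, SZ), Z))))))
  →16  S(S(S(S(S(add(S(add(SZ, SZ)), Z))))))
  →17  S(S(S(S(S(S(add(add(SZ, SZ), Z)))))))
  →18  S(S(S(S(S(S(add(S(add(Z, SZ)), Z)))))))
  →19  S(S(S(S(S(S(S(add(add(Z, SZ), Z))))))))
  →20  S(S(S(S(S(S(S(add(SZ, Z))))))))
  →21  S(S(S(S(S(S(S(S(add(Z, Z)))))))))
  →22  S^8(Z)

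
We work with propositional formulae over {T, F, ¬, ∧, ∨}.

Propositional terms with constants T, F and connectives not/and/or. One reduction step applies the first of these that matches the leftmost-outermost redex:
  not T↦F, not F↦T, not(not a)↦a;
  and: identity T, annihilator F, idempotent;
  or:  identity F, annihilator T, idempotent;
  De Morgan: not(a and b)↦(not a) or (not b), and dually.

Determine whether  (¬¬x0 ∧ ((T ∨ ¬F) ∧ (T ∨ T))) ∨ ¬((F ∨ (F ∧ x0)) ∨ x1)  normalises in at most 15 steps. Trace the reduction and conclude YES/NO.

Answer: YES — reaches normal form x0 ∨ ¬x1 in 13 ≤ 15 steps

Working:
  start: (¬¬x0 ∧ ((T ∨ ¬F) ∧ (T ∨ T))) ∨ ¬((F ∨ (F ∧ x0)) ∨ x1)
  →1  (x0 ∧ ((T ∨ ¬F) ∧ (T ∨ T))) ∨ ¬((F ∨ (F ∧ x0)) ∨ x1)
  →2  (x0 ∧ (T ∧ (T ∨ T))) ∨ ¬((F ∨ (F ∧ x0)) ∨ x1)
  →3  (x0 ∧ (T ∨ T)) ∨ ¬((F ∨ (F ∧ x0)) ∨ x1)
  →4  (x0 ∧ T) ∨ ¬((F ∨ (F ∧ x0)) ∨ x1)
  →5  x0 ∨ ¬((F ∨ (F ∧ x0)) ∨ x1)
  →6  x0 ∨ (¬(F ∨ (F ∧ x0)) ∧ ¬x1)
  →7  x0 ∨ ((¬F ∧ ¬(F ∧ x0)) ∧ ¬x1)
  →8  x0 ∨ ((T ∧ ¬(F ∧ x0)) ∧ ¬x1)
  →9  x0 ∨ (¬(F ∧ x0) ∧ ¬x1)
  →10  x0 ∨ ((¬F ∨ ¬x0) ∧ ¬x1)
  →11  x0 ∨ ((T ∨ ¬x0) ∧ ¬x1)
  →12  x0 ∨ (T ∧ ¬x1)
  →13  x0 ∨ ¬x1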